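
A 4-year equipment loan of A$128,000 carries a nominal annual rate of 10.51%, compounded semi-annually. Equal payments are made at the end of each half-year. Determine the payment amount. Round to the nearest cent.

A$20,009.04

i = 0.1051/2 = 0.05255 per half-year; n = 4·2 = 8.
PMT = 128000 / ( [1 − (1+0.05255)^(−8)] / 0.05255 ) = 128000 / 6.397110 = 20,009.0369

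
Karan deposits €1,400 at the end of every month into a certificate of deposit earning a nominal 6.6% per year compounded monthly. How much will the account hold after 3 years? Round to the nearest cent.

Periodic rate i = 0.066/12 = 0.0055; n = 3 × 12 = 36 periods.
FV = PMT · [(1+i)^n − 1] / i = 1400 · 39.691140 = 55,567.5965

€55,567.60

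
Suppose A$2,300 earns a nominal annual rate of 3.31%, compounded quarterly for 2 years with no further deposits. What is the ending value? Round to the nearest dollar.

A$2,457

Periodic rate i = 0.0331/4 = 0.008275; n = 2 × 4 = 8 periods.
FV = 2,300 × (1 + 0.008275)^8 = 2,456.7436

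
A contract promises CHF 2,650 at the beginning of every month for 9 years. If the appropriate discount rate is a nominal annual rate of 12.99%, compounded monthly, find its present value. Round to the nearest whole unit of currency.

Periodic rate i = 0.1299/12 = 0.010825; n = 9 × 12 = 108 periods.
PV = PMT · [1 − (1+i)^(−n)] / i × (1+i) = 2650 · 64.188166 = 170,098.6399
(annuity-due: payments at period start, so ×(1+i).)

CHF 170,099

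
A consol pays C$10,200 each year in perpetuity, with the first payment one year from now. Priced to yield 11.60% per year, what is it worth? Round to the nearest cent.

PV = PMT / i = 10200 / 0.116 = 87,931.0345

C$87,931.03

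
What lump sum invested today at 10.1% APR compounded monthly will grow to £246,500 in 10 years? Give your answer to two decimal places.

£90,160.26

Periodic rate i = 0.101/12 = 0.00841667; n = 10 × 12 = 120 periods.
PV = 246,500 / (1 + 0.00841667)^120 = 246,500 / 2.734021 = 90,160.2561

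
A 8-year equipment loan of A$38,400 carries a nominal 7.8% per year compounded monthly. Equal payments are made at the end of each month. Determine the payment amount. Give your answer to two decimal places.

i = 0.078/12 = 0.0065 per month; n = 8·12 = 96.
PMT = 38400 / ( [1 − (1+0.0065)^(−96)] / 0.0065 ) = 38400 / 71.249237 = 538.9531

A$538.95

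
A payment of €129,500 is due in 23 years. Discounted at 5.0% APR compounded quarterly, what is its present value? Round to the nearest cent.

€41,297.79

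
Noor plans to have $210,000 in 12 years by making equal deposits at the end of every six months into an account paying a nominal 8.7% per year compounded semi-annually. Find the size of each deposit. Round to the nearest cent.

$5,136.19

i = 0.087/2 = 0.0435 per half-year; n = 12·2 = 24.
PMT = 210000 / ( [(1+0.0435)^24 − 1] / 0.0435 ) = 210000 / 40.886305 = 5,136.1942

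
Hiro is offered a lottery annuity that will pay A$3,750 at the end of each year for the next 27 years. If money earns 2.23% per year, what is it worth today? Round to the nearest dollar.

A$75,455

Annuity factor a(27|0.0223) = 20.121289; PV = 3750 × 20.121289 = 75,454.8329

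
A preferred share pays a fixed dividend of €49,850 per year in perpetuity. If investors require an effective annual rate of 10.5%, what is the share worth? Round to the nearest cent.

PV = C/r = 49850/0.105 = 474,761.9048

€474,761.90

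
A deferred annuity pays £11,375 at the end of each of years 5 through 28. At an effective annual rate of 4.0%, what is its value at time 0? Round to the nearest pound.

Value one period before first payment (t=4): 11375 × [1 − (1+0.04)^(−24)] / 0.04 = 11375 × 15.246963 = 173,434.2057
Discount back 4 years: 173,434.2057 × (1+0.04)^(−4) = 173,434.2057 × 0.854804 = 148,252.2859

£148,252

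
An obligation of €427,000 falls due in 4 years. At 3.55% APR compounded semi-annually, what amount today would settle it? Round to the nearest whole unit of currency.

i = 0.0355/2 = 0.01775 per half-year; n = 4·2 = 8.
PV = 427,000 / (1 + 0.01775)^8 = 427,000 / 1.151142 = 370,936.0019

€370,936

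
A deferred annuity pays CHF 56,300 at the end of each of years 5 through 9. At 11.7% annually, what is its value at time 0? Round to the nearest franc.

CHF 131,344

PV at t=4 (ordinary 5-year annuity): 56300 × a(5|0.117) = 56300 × 3.631728 = 204,466.3107
PV₀ = 204,466.3107 / (1+0.117)^4 = 204,466.3107 / 1.556728 = 131,343.6462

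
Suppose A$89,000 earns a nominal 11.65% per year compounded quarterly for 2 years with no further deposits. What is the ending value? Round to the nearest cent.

With 4 periods per year: i = 0.029125, n = 8.
89,000 × (1+0.029125)^8 = 89,000 × 1.258187 = 111,978.6001

A$111,978.60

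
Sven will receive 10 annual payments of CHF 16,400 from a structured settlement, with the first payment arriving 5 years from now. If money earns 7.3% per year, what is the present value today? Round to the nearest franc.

CHF 85,704

PV at t=4 (ordinary 10-year annuity): 16400 × a(10|0.073) = 16400 × 6.927208 = 113,606.2032
Discount back 4 years: 113,606.2032 × (1+0.073)^(−4) = 113,606.2032 × 0.754399 = 85,704.4077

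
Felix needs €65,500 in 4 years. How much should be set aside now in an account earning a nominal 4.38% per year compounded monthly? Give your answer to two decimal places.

i = 0.0438/12 = 0.00365 per month; n = 4·12 = 48.
Discount factor = (1+0.00365)^(−48) = 0.839557; PV = 65,500 × 0.839557 = 54,990.9764

€54,990.98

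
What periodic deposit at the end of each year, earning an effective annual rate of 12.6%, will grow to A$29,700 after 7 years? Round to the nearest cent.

FV-annuity factor = 10.277192; PMT = 29700 / 10.277192 = 2,889.8943

A$2,889.89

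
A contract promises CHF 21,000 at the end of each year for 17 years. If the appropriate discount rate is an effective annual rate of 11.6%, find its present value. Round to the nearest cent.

CHF 153,014.36

PV = 21000 × [1 − (1+0.116)^(−17)] / 0.116 = 21000 × 7.286398 = 153,014.3623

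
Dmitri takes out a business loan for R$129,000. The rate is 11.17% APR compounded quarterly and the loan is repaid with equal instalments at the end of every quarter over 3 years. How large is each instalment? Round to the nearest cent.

R$12,799.61

Periodic rate i = 0.1117/4 = 0.027925; n = 3 × 4 = 12 periods.
PMT = 129000 / ( [1 − (1+0.027925)^(−12)] / 0.027925 ) = 129000 / 10.078435 = 12,799.6062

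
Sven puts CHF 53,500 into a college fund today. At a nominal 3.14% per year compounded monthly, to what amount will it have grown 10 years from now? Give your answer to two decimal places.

CHF 73,205.57

i = 0.0314/12 = 0.00261667 per month; n = 10·12 = 120.
53,500 × (1+0.00261667)^120 = 53,500 × 1.368328 = 73,205.5730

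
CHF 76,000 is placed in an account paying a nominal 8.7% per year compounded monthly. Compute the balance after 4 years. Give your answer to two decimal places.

CHF 107,498.61

i = 0.087/12 = 0.00725 per month; n = 4·12 = 48.
FV = PV·(1+i)^n = 76,000 × 1.414455 = 107,498.6086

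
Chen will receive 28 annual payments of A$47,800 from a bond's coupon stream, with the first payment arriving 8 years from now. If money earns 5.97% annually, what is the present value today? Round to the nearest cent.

A$428,338.91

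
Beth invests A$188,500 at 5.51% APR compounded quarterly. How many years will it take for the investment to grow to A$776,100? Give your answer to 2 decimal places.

Periodic rate i = 0.0551/4 = 0.013775.
(1+i)^n = 776100/188500 = 4.11724, so n = ln 4.11724 / ln 1.01378 = 103.4416 quarters
= 103.4416/4 years

25.86 years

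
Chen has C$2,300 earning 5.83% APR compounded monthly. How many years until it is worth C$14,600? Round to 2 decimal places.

31.78 years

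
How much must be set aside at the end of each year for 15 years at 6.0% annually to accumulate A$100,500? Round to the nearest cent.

A$4,317.76

FV-annuity factor = 23.275970; PMT = 100500 / 23.275970 = 4,317.7578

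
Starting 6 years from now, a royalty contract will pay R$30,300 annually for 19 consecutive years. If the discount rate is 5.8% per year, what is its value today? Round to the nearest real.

R$259,074

PV at t=5 (ordinary 19-year annuity): 30300 × a(19|0.058) = 30300 × 11.334687 = 343,441.0277
PV₀ = 343,441.0277 / (1+0.058)^5 = 343,441.0277 / 1.325648 = 259,074.0036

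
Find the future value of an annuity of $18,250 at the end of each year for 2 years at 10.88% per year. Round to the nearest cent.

$38,485.60

FV = 18250 × [(1+0.1088)^2 − 1] / 0.1088 = 18250 × 2.108800 = 38,485.6000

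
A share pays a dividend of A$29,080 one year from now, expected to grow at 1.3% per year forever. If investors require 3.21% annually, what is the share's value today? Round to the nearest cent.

PV = PMT / (i − g) = 29080 / (0.0321 − 0.013) = 29080 / 0.019100 = 1,522,513.0890

A$1,522,513.09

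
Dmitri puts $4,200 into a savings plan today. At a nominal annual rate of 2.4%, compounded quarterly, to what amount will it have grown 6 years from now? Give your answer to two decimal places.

i = 0.024/4 = 0.006 per quarter; n = 6·4 = 24.
FV = 4,200 × (1 + 0.006)^24 = 4,848.4266

$4,848.43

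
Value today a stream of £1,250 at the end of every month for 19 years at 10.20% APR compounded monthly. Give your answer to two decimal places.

£125,709.44

Periodic rate i = 0.102/12 = 0.0085; n = 19 × 12 = 228 periods.
PV = 1250 × [1 − (1+0.0085)^(−228)] / 0.0085 = 1250 × 100.567553 = 125,709.4416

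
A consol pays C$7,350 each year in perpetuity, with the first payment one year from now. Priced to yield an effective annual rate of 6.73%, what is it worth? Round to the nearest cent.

PV = C/r = 7350/0.0673 = 109,212.4814

C$109,212.48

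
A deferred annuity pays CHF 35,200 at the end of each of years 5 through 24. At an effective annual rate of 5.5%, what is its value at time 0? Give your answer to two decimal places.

PV at t=4 (ordinary 20-year annuity): 35200 × a(20|0.055) = 35200 × 11.950382 = 420,653.4635
Discount back 4 years: 420,653.4635 × (1+0.055)^(−4) = 420,653.4635 × 0.807217 = 339,558.5188

CHF 339,558.52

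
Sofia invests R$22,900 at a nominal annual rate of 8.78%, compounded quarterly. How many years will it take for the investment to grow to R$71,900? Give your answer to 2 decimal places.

13.17 years

Periodic rate i = 0.0878/4 = 0.02195.
(1+i)^n = 71900/22900 = 3.13974, so n = ln 3.13974 / ln 1.02195 = 52.6948 quarters
= 52.6948/4 years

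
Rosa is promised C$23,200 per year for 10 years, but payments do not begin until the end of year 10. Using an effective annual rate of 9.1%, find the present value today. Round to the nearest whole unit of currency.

PV at t=9 (ordinary 10-year annuity): 23200 × a(10|0.091) = 23200 × 6.389506 = 148,236.5374
Discount back 9 years: 148,236.5374 × (1+0.091)^(−9) = 148,236.5374 × 0.456643 = 67,691.2457

C$67,691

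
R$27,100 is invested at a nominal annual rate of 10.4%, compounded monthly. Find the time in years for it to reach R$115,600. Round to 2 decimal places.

14.01 years

Periodic rate i = 0.104/12 = 0.00866667.
n = ln(115600/27100) / ln(1+0.00866667) = ln(4.26568) / 0.008629 = 168.1014 months
= 168.1014/12 years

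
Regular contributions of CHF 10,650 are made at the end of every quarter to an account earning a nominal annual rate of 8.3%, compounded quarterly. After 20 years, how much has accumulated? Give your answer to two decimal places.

With 4 periods per year: i = 0.02075, n = 80.
Accumulation factor s(80|0.02075) = 200.998592; FV = 10650 × 200.998592 = 2,140,635.0100

CHF 2,140,635.01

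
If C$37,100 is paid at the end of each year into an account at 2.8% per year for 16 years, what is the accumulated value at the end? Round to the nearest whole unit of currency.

C$736,132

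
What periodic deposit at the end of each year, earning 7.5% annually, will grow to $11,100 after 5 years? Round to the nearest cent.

$1,911.03

FV-annuity factor = 5.808391; PMT = 11100 / 5.808391 = 1,911.0284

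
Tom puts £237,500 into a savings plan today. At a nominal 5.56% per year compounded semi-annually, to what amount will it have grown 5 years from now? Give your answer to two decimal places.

With 2 periods per year: i = 0.0278, n = 10.
FV = 237,500 × (1 + 0.0278)^10 = 312,427.8552

£312,427.86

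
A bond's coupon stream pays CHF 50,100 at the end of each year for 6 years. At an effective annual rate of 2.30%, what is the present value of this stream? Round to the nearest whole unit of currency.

PV = PMT · [1 − (1+i)^(−n)] / i = 50100 · 5.545159 = 277,812.4467

CHF 277,812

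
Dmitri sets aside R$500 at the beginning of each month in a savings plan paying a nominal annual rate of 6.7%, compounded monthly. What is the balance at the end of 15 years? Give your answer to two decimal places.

Periodic rate i = 0.067/12 = 0.00558333; n = 15 × 12 = 180 periods.
FV = PMT · [(1+i)^n − 1] / i × (1+i) = 500 · 310.550844 = 155,275.4219
(annuity-due: payments at period start, so ×(1+i).)

R$155,275.42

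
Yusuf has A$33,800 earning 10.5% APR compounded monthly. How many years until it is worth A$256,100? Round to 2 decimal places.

Periodic rate i = 0.105/12 = 0.00875.
n = ln(256100/33800) / ln(1+0.00875) = ln(7.57692) / 0.008712 = 232.4519 months
= 232.4519/12 years

19.37 years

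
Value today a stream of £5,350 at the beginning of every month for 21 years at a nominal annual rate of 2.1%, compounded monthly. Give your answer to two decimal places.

i = 0.021/12 = 0.00175 per month; n = 21·12 = 252.
PV = 5350 × [1 − (1+0.00175)^(−252)] / 0.00175 × (1+i) = 5350 × 203.990225 = 1,091,347.7059
(annuity-due: payments at period start, so ×(1+i).)

£1,091,347.71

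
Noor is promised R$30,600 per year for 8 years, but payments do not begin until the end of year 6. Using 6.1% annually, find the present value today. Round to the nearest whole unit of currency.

R$140,768

Value one period before first payment (t=5): 30600 × [1 − (1+0.061)^(−8)] / 0.061 = 30600 × 6.185291 = 189,269.9177
PV₀ = 189,269.9177 / (1+0.061)^5 = 189,269.9177 / 1.344550 = 140,768.2378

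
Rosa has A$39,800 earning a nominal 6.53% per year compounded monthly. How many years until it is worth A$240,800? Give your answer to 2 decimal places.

27.64 years

Periodic rate i = 0.0653/12 = 0.00544167.
n = ln(240800/39800) / ln(1+0.00544167) = ln(6.05025) / 0.005427 = 331.6986 months
= 331.6986/12 years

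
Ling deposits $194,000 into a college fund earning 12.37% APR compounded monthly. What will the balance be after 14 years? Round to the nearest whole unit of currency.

$1,086,583

With 12 periods per year: i = 0.0103083, n = 168.
194,000 × (1+0.0103083)^168 = 194,000 × 5.600942 = 1,086,582.8428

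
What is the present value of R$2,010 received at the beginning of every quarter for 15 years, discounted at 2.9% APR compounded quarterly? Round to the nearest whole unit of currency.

R$98,218

Periodic rate i = 0.029/4 = 0.00725; n = 15 × 4 = 60 periods.
PV = 2010 × [1 − (1+0.00725)^(−60)] / 0.00725 × (1+i) = 2010 × 48.864655 = 98,217.9563
(Beginning-of-period payments → annuity-due factor ×(1+i).)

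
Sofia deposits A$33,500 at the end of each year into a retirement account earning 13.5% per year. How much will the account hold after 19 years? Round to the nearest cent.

A$2,503,750.33

FV = PMT · [(1+i)^n − 1] / i = 33500 · 74.738816 = 2,503,750.3271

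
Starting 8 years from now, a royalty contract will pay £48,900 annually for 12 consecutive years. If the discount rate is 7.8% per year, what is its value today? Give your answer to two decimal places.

£220,108.08

Value one period before first payment (t=7): 48900 × [1 − (1+0.078)^(−12)] / 0.078 = 48900 × 7.614799 = 372,363.6842
Discount back 7 years: 372,363.6842 × (1+0.078)^(−7) = 372,363.6842 × 0.591111 = 220,108.0836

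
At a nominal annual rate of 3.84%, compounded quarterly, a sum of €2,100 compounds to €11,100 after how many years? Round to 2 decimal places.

43.57 years

Periodic rate i = 0.0384/4 = 0.0096.
n = ln(11100/2100) / ln(1+0.0096) = ln(5.28571) / 0.009554 = 174.2695 quarters
= 174.2695/4 years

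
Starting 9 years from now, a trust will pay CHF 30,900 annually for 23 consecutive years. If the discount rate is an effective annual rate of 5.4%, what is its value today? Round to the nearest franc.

CHF 263,625

Value one period before first payment (t=8): 30900 × [1 − (1+0.054)^(−23)] / 0.054 = 30900 × 12.994283 = 401,523.3431
PV₀ = 401,523.3431 / (1+0.054)^8 = 401,523.3431 / 1.523088 = 263,624.5865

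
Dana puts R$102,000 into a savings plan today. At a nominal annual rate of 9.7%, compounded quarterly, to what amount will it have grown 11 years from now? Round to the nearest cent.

i = 0.097/4 = 0.02425 per quarter; n = 11·4 = 44.
FV = PV·(1+i)^n = 102,000 × 2.869874 = 292,727.1249

R$292,727.12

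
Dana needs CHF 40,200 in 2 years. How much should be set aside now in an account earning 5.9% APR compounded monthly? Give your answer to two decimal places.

CHF 35,735.91

With 12 periods per year: i = 0.00491667, n = 24.
Discount factor = (1+0.00491667)^(−24) = 0.888953; PV = 40,200 × 0.888953 = 35,735.9124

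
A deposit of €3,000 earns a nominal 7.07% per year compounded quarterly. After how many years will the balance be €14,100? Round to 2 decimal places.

Periodic rate i = 0.0707/4 = 0.017675.
n = ln(14100/3000) / ln(1+0.017675) = ln(4.70000) / 0.017521 = 88.3281 quarters
= 88.3281/4 years

22.08 years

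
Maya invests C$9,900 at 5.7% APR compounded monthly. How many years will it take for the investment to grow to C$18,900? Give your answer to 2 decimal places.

Periodic rate i = 0.057/12 = 0.00475.
n = ln(18900/9900) / ln(1+0.00475) = ln(1.90909) / 0.004739 = 136.4551 months
= 136.4551/12 years

11.37 years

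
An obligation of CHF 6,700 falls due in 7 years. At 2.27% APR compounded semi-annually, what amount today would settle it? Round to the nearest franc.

Periodic rate i = 0.0227/2 = 0.01135; n = 7 × 2 = 14 periods.
Discount factor = (1+0.01135)^(−14) = 0.853846; PV = 6,700 × 0.853846 = 5,720.7649

CHF 5,721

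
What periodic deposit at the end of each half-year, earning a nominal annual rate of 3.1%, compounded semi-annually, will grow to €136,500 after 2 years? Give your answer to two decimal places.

i = 0.031/2 = 0.0155 per half-year; n = 2·2 = 4.
FV-annuity factor = 4.093965; PMT = 136500 / 4.093965 = 33,341.7626

€33,341.76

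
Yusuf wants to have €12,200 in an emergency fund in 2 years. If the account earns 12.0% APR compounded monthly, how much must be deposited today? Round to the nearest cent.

€9,608.31

Periodic rate i = 0.12/12 = 0.01; n = 2 × 12 = 24 periods.
PV = FV·(1+i)^(−n) = 12,200 × 0.787566 = 9,608.3068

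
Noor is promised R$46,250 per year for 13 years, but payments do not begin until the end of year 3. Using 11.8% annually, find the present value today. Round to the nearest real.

R$240,025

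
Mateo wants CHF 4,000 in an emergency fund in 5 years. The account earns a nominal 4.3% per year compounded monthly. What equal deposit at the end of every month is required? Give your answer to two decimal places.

Periodic rate i = 0.043/12 = 0.00358333; n = 5 × 12 = 60 periods.
FV-annuity factor = 66.805262; PMT = 4000 / 66.805262 = 59.8755

CHF 59.88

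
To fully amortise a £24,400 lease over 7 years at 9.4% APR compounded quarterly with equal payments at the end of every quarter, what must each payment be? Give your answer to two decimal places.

i = 0.094/4 = 0.0235 per quarter; n = 7·4 = 28.
Annuity-PV factor = 20.347085; PMT = 24400 / 20.347085 = 1,199.1890

£1,199.19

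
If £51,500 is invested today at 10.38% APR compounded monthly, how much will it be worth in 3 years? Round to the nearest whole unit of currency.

£70,221

With 12 periods per year: i = 0.00865, n = 36.
FV = 51,500 × (1 + 0.00865)^36 = 70,220.6705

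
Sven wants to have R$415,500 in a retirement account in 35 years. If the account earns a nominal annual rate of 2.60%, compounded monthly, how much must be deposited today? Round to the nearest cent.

R$167,413.54

i = 0.026/12 = 0.00216667 per month; n = 35·12 = 420.
PV = 415,500 / (1 + 0.00216667)^420 = 415,500 / 2.481878 = 167,413.5378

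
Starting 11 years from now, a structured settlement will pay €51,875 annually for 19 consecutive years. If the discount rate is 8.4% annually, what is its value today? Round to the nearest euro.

PV at t=10 (ordinary 19-year annuity): 51875 × a(19|0.084) = 51875 × 9.333393 = 484,169.7728
PV₀ = 484,169.7728 / (1+0.084)^10 = 484,169.7728 / 2.240231 = 216,124.9225

€216,125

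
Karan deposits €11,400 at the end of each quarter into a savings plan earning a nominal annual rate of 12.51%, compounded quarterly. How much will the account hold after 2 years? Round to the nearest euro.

i = 0.1251/4 = 0.031275 per quarter; n = 2·4 = 8.
FV = PMT · [(1+i)^n − 1] / i = 11400 · 8.932671 = 101,832.4473

€101,832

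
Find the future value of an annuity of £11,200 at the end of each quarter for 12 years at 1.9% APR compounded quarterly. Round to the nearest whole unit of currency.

£602,224

Periodic rate i = 0.019/4 = 0.00475; n = 12 × 4 = 48 periods.
Accumulation factor s(48|0.00475) = 53.769997; FV = 11200 × 53.769997 = 602,223.9633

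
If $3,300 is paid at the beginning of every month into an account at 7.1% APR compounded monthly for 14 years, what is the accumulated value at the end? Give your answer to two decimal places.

$950,479.07

With 12 periods per year: i = 0.00591667, n = 168.
FV = PMT · [(1+i)^n − 1] / i × (1+i) = 3300 · 288.023960 = 950,479.0692
Payments are at the start of each period, so multiply by (1+i).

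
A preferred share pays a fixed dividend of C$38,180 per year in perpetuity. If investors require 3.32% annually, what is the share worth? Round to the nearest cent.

PV = PMT / i = 38180 / 0.0332 = 1,150,000.0000

C$1,150,000.00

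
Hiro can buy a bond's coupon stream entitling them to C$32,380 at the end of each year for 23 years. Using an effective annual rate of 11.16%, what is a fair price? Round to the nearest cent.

C$264,687.01

Annuity factor a(23|0.1116) = 8.174398; PV = 32380 × 8.174398 = 264,687.0110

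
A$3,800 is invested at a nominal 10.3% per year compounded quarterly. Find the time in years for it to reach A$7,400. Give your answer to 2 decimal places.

Periodic rate i = 0.103/4 = 0.02575.
(1+i)^n = 7400/3800 = 1.94737, so n = ln 1.94737 / ln 1.02575 = 26.2145 quarters
= 26.2145/4 years

6.55 years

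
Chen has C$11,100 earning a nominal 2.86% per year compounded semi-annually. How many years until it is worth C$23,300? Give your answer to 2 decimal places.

Periodic rate i = 0.0286/2 = 0.0143.
n = ln(23300/11100) / ln(1+0.0143) = ln(2.09910) / 0.014199 = 52.2236 half-years
= 52.2236/2 years

26.11 years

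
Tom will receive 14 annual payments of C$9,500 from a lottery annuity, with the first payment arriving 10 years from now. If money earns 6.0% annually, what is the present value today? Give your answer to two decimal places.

C$52,266.02

Value one period before first payment (t=9): 9500 × [1 − (1+0.06)^(−14)] / 0.06 = 9500 × 9.294984 = 88,302.3473
Discount back 9 years: 88,302.3473 × (1+0.06)^(−9) = 88,302.3473 × 0.591898 = 52,266.0237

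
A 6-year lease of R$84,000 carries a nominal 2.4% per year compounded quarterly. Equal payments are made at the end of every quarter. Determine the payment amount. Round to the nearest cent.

Periodic rate i = 0.024/4 = 0.006; n = 6 × 4 = 24 periods.
PMT = 84000 / ( [1 − (1+0.006)^(−24)] / 0.006 ) = 84000 / 22.289933 = 3,768.5174

R$3,768.52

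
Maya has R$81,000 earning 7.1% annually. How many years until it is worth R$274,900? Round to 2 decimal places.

(1+i)^n = 274900/81000 = 3.39383, so n = ln 3.39383 / ln 1.071 = 17.8147 years

17.81 years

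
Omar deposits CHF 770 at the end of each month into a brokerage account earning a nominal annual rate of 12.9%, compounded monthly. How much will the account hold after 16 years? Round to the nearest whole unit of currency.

i = 0.129/12 = 0.01075 per month; n = 16·12 = 192.
Accumulation factor s(192|0.01075) = 631.732273; FV = 770 × 631.732273 = 486,433.8499

CHF 486,434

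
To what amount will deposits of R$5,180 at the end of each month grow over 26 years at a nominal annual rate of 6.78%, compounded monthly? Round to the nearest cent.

Periodic rate i = 0.0678/12 = 0.00565; n = 26 × 12 = 312 periods.
Accumulation factor s(312|0.00565) = 849.537865; FV = 5180 × 849.537865 = 4,400,606.1402

R$4,400,606.14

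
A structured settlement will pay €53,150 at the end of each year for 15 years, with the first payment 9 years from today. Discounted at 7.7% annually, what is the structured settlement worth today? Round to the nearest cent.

Value one period before first payment (t=8): 53150 × [1 − (1+0.077)^(−15)] / 0.077 = 53150 × 8.718528 = 463,389.7804
PV₀ = 463,389.7804 / (1+0.077)^8 = 463,389.7804 / 1.810196 = 255,988.7179

€255,988.72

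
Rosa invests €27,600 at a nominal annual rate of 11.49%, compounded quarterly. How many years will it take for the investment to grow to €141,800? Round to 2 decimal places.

14.45 years

Periodic rate i = 0.1149/4 = 0.028725.
(1+i)^n = 141800/27600 = 5.13768, so n = ln 5.13768 / ln 1.02873 = 57.7893 quarters
= 57.7893/4 years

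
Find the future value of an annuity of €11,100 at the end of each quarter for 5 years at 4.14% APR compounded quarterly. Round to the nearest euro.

€245,245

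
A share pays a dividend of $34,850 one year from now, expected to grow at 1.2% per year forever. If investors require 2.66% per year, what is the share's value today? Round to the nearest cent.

PV = D₁/(r − g) = 34850/(0.0266 − 0.012) = 2,386,986.3014

$2,386,986.30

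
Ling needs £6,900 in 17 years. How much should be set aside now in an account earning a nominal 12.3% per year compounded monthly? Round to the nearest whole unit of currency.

£862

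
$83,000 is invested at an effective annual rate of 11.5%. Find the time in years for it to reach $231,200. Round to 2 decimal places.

9.41 years

(1+i)^n = 231200/83000 = 2.78554, so n = ln 2.78554 / ln 1.115 = 9.4111 years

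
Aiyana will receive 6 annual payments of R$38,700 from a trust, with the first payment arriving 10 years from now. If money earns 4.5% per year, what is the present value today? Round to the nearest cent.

R$134,318.23

PV at t=9 (ordinary 6-year annuity): 38700 × a(6|0.045) = 38700 × 5.157872 = 199,609.6651
PV₀ = 199,609.6651 / (1+0.045)^9 = 199,609.6651 / 1.486095 = 134,318.2274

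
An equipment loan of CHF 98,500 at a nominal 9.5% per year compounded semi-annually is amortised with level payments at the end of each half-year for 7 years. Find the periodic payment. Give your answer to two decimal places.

i = 0.095/2 = 0.0475 per half-year; n = 7·2 = 14.
PMT = 98500 / ( [1 − (1+0.0475)^(−14)] / 0.0475 ) = 98500 / 10.058778 = 9,792.4420

CHF 9,792.44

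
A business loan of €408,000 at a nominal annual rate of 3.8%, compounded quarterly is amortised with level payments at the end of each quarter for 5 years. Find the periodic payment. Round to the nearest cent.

With 4 periods per year: i = 0.0095, n = 20.
PMT = 408000 / ( [1 − (1+0.0095)^(−20)] / 0.0095 ) = 408000 / 18.136726 = 22,495.7913

€22,495.79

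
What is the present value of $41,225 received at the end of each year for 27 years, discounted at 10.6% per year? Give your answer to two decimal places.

$363,301.75

Annuity factor a(27|0.106) = 8.812656; PV = 41225 × 8.812656 = 363,301.7451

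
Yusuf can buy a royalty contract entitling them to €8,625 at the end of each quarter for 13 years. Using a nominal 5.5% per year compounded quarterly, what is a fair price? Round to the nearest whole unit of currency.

€318,918

i = 0.055/4 = 0.01375 per quarter; n = 13·4 = 52.
PV = PMT · [1 − (1+i)^(−n)] / i = 8625 · 36.975942 = 318,917.5034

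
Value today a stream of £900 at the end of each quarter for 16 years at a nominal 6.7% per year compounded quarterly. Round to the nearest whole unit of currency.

£35,174

i = 0.067/4 = 0.01675 per quarter; n = 16·4 = 64.
Annuity factor a(64|0.01675) = 39.082018; PV = 900 × 39.082018 = 35,173.8159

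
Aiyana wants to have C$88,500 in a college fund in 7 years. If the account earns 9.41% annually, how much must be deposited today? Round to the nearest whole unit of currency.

Discount factor = (1+0.0941)^(−7) = 0.532845; PV = 88,500 × 0.532845 = 47,156.7802

C$47,157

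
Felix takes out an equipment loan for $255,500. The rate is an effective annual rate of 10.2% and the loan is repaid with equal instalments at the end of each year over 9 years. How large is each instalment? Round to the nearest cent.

$44,718.46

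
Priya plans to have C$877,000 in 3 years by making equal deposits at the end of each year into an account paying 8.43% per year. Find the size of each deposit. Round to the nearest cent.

PMT = 877000 / ( [(1+0.0843)^3 − 1] / 0.0843 ) = 877000 / 3.260006 = 269,017.8693

C$269,017.87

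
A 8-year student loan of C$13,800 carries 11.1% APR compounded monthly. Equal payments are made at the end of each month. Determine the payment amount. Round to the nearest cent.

With 12 periods per year: i = 0.00925, n = 96.
Annuity-PV factor = 63.442064; PMT = 13800 / 63.442064 = 217.5213

C$217.52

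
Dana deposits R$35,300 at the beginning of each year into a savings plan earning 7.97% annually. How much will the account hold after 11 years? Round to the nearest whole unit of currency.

FV = 35300 × [(1+0.0797)^11 − 1] / 0.0797 × (1+i) = 35300 × 17.943401 = 633,402.0415
(annuity-due: payments at period start, so ×(1+i).)

R$633,402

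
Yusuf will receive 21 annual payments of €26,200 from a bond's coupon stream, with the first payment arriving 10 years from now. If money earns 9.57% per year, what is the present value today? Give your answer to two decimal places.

€102,626.24

Value one period before first payment (t=9): 26200 × [1 − (1+0.0957)^(−21)] / 0.0957 = 26200 × 8.916247 = 233,605.6615
Discount back 9 years: 233,605.6615 × (1+0.0957)^(−9) = 233,605.6615 × 0.439314 = 102,626.2379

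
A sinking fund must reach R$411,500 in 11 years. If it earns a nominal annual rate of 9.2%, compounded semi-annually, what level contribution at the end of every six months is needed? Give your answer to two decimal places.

R$11,202.86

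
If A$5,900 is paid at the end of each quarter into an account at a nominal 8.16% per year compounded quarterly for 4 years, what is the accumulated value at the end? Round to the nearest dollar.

A$110,314

i = 0.0816/4 = 0.0204 per quarter; n = 4·4 = 16.
FV = 5900 × [(1+0.0204)^16 − 1] / 0.0204 = 5900 × 18.697286 = 110,313.9898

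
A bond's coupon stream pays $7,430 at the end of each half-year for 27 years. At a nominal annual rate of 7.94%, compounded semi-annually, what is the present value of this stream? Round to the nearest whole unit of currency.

$164,289

Periodic rate i = 0.0794/2 = 0.0397; n = 27 × 2 = 54 periods.
PV = PMT · [1 − (1+i)^(−n)] / i = 7430 · 22.111579 = 164,289.0353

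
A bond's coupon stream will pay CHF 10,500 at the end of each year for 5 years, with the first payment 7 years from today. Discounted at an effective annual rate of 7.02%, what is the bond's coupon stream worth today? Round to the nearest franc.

Value one period before first payment (t=6): 10500 × [1 − (1+0.0702)^(−5)] / 0.0702 = 10500 × 4.098003 = 43,029.0283
PV₀ = 43,029.0283 / (1+0.0702)^6 = 43,029.0283 / 1.502414 = 28,639.9239

CHF 28,640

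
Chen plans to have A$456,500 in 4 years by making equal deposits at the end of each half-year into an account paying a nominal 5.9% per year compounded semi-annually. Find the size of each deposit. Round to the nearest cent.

i = 0.059/2 = 0.0295 per half-year; n = 4·2 = 8.
PMT = 456500 / ( [(1+0.0295)^8 − 1] / 0.0295 ) = 456500 / 8.876574 = 51,427.4983

A$51,427.50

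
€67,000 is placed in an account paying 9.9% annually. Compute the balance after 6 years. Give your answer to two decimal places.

€118,048.63

FV = PV·(1+i)^n = 67,000 × 1.761920 = 118,048.6316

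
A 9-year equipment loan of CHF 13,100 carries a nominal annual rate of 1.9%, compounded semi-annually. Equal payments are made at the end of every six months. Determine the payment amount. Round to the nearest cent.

CHF 795.22

With 2 periods per year: i = 0.0095, n = 18.
PMT = 13100 / ( [1 − (1+0.0095)^(−18)] / 0.0095 ) = 13100 / 16.473461 = 795.2185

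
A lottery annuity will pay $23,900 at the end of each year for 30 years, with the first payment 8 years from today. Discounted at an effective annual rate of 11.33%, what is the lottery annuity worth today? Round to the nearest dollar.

PV at t=7 (ordinary 30-year annuity): 23900 × a(30|0.1133) = 23900 × 8.473427 = 202,514.8973
Discount back 7 years: 202,514.8973 × (1+0.1133)^(−7) = 202,514.8973 × 0.471753 = 95,536.9808

$95,537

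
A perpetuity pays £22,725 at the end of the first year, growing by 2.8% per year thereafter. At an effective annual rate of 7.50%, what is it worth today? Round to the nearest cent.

PV = D₁/(r − g) = 22725/(0.075 − 0.028) = 483,510.6383

£483,510.64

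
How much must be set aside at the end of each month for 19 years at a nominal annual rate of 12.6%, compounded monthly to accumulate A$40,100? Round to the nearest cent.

With 12 periods per year: i = 0.0105, n = 228.
PMT = 40100 / ( [(1+0.0105)^228 − 1] / 0.0105 ) = 40100 / 935.364356 = 42.8710

A$42.87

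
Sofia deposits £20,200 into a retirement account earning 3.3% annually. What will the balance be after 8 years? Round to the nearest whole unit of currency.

FV = PV·(1+i)^n = 20,200 × 1.296590 = 26,191.1122

£26,191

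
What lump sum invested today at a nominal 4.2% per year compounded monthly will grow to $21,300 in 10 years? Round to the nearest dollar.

$14,005

With 12 periods per year: i = 0.0035, n = 120.
PV = 21,300 / (1 + 0.0035)^120 = 21,300 / 1.520846 = 14,005.3635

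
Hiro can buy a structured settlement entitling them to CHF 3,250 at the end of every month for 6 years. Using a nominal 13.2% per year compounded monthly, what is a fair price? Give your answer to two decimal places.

i = 0.132/12 = 0.011 per month; n = 6·12 = 72.
Annuity factor a(72|0.011) = 49.554464; PV = 3250 × 49.554464 = 161,052.0064

CHF 161,052.01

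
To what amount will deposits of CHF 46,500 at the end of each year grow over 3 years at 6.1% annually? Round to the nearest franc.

CHF 148,183

Accumulation factor s(3|0.061) = 3.186721; FV = 46500 × 3.186721 = 148,182.5265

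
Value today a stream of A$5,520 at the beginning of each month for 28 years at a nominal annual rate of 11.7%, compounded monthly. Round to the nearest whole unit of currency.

A$549,731

i = 0.117/12 = 0.00975 per month; n = 28·12 = 336.
PV = 5520 × [1 − (1+0.00975)^(−336)] / 0.00975 × (1+i) = 5520 × 99.588970 = 549,731.1118
(annuity-due: payments at period start, so ×(1+i).)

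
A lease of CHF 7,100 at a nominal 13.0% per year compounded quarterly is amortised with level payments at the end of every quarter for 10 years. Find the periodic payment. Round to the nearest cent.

CHF 319.70

With 4 periods per year: i = 0.0325, n = 40.
PMT = 7100 / ( [1 − (1+0.0325)^(−40)] / 0.0325 ) = 7100 / 22.208433 = 319.6984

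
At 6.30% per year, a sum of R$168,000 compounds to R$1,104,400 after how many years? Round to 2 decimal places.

(1+i)^n = 1.1044e+06/168000 = 6.57381, so n = ln 6.57381 / ln 1.063 = 30.8223 years

30.82 years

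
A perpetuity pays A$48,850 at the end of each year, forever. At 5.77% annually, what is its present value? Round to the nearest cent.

PV = PMT / i = 48850 / 0.0577 = 846,620.4506

A$846,620.45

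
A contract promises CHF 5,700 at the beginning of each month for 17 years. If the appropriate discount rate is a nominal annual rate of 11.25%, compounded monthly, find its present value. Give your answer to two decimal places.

i = 0.1125/12 = 0.009375 per month; n = 17·12 = 204.
PV = 5700 × [1 − (1+0.009375)^(−204)] / 0.009375 × (1+i) = 5700 × 91.620833 = 522,238.7474
Payments are at the start of each period, so multiply by (1+i).

CHF 522,238.75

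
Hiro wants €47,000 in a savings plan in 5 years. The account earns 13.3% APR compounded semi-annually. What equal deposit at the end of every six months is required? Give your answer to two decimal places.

€3,458.39

With 2 periods per year: i = 0.0665, n = 10.
FV-annuity factor = 13.590139; PMT = 47000 / 13.590139 = 3,458.3900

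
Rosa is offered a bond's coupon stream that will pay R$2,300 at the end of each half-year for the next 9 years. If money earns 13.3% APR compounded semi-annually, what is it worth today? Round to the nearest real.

R$23,732

Periodic rate i = 0.133/2 = 0.0665; n = 9 × 2 = 18 periods.
Annuity factor a(18|0.0665) = 10.318236; PV = 2300 × 10.318236 = 23,731.9439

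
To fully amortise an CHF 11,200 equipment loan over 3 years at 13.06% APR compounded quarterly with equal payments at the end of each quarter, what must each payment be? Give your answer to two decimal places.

Periodic rate i = 0.1306/4 = 0.03265; n = 3 × 4 = 12 periods.
PMT = 11200 / ( [1 − (1+0.03265)^(−12)] / 0.03265 ) = 11200 / 9.798363 = 1,143.0481

CHF 1,143.05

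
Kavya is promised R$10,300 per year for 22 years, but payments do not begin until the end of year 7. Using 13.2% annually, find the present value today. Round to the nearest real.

R$34,660

PV at t=6 (ordinary 22-year annuity): 10300 × a(22|0.132) = 10300 × 7.080530 = 72,929.4607
PV₀ = 72,929.4607 / (1+0.132)^6 = 72,929.4607 / 2.104159 = 34,659.6714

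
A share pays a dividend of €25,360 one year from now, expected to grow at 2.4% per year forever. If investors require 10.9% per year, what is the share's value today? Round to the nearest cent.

PV = D₁/(r − g) = 25360/(0.109 − 0.024) = 298,352.9412

€298,352.94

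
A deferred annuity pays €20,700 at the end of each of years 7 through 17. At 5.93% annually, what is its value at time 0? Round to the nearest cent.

PV at t=6 (ordinary 11-year annuity): 20700 × a(11|0.0593) = 20700 × 7.915187 = 163,844.3764
Discount back 6 years: 163,844.3764 × (1+0.0593)^(−6) = 163,844.3764 × 0.707760 = 115,962.5364

€115,962.54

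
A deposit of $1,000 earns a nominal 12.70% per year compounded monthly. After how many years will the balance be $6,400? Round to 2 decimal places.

Periodic rate i = 0.127/12 = 0.0105833.
(1+i)^n = 6400/1000 = 6.40000, so n = ln 6.40000 / ln 1.01058 = 176.3248 months
= 176.3248/12 years

14.69 years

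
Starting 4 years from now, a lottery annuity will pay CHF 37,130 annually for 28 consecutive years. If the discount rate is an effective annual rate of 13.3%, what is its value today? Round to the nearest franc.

CHF 186,130

Value one period before first payment (t=3): 37130 × [1 − (1+0.133)^(−28)] / 0.133 = 37130 × 7.290915 = 270,711.6569
Discount back 3 years: 270,711.6569 × (1+0.133)^(−3) = 270,711.6569 × 0.687559 = 186,130.3643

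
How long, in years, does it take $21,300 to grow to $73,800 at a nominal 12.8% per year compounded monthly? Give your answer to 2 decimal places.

Periodic rate i = 0.128/12 = 0.0106667.
n = ln(73800/21300) / ln(1+0.0106667) = ln(3.46479) / 0.010610 = 117.1188 months
= 117.1188/12 years

9.76 years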